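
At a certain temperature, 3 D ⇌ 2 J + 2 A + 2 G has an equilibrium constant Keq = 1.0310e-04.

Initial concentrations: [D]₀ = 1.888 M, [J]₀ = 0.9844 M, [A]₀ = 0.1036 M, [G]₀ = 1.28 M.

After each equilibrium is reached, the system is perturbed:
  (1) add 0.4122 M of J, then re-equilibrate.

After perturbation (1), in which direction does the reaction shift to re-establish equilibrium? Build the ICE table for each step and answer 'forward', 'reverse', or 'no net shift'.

Q₀ = 0.002532 vs Keq = 1.0310e-04 ⇒ Q>K, reverse
Step 1:
                  D         J         A         G
  Initial     1.888    0.9844    0.1036      1.28
  Change     0.1158  -0.07721  -0.07721  -0.07721
  Equil       2.004    0.9072   0.02639     1.203
  solve Keq expr → x = -0.0386; check Q = 1.0310e-04
Then add 0.4122 M of J.
Step 2:
                  D         J         A         G
  Initial     2.004     1.319   0.02639     1.203
  Change    0.01178 -0.007855 -0.007855 -0.007855
  Equil       2.016     1.312   0.01854     1.195
  solve Keq expr → x = -0.003928; check Q = 1.0310e-04

Direction: reverse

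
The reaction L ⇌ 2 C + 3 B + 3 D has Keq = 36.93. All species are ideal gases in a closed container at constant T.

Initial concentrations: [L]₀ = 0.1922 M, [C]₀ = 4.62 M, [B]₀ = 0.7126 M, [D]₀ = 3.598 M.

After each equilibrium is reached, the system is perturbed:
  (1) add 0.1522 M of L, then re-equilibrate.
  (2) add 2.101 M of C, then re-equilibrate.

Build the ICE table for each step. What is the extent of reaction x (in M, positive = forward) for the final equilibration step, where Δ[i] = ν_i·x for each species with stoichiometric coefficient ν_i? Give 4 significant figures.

Q₀ = 1872 vs Keq = 36.93 ⇒ Q>K, reverse
Step 1:
                   L          C          B          D
  init        0.1922       4.62     0.7126      3.598
  Δ           0.1455     -0.291    -0.4365    -0.4365
  eq          0.3377      4.329     0.2761      3.162
  solve Keq expr → x = -0.1455; check Q = 36.93
Then add 0.1522 M of L.
Step 2:
                   L          C          B          D
  init        0.4899      4.329     0.2761      3.162
  Δ         -0.01013    0.02025    0.03038    0.03038
  eq          0.4798      4.349     0.3065      3.192
  solve Keq expr → x = 0.01013; check Q = 36.93
Then add 2.101 M of C.
Step 3:
                   L          C          B          D
  init        0.4798       6.45     0.3065      3.192
  Δ          0.02058   -0.04116   -0.06175   -0.06175
  eq          0.5003      6.409     0.2448       3.13
  solve Keq expr → x = -0.02058; check Q = 36.93

x = -0.02058 M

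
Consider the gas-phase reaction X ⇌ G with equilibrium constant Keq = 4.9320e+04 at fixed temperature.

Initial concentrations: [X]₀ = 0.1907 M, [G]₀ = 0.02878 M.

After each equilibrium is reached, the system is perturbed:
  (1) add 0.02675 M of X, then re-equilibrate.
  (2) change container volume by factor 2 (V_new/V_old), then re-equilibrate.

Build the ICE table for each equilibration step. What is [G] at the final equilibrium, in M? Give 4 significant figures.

Q₀ = 0.1509 vs Keq = 4.9320e+04 ⇒ Q<K, forward
Step 1:
                    X           G
  Initial      0.1907     0.02878
  Change      -0.1907      0.1907
  Equil    4.4500e-06      0.2195
  solve Keq expr → x = 0.1907; check Q = 4.9320e+04
Then add 0.02675 M of X.
Step 2:
                    X           G
  Initial     0.02675      0.2195
  Change     -0.02675     0.02675
  Equil    4.9924e-06      0.2462
  solve Keq expr → x = 0.02675; check Q = 4.9320e+04
Then change container volume by factor 2 (V_new/V_old).
Step 3:
                    X           G
  Initial  2.4962e-06      0.1231
  Change            0           0
  Equil    2.4962e-06      0.1231
  solve Keq expr → x = 0; check Q = 4.9320e+04

[G]_eq = 0.1231 M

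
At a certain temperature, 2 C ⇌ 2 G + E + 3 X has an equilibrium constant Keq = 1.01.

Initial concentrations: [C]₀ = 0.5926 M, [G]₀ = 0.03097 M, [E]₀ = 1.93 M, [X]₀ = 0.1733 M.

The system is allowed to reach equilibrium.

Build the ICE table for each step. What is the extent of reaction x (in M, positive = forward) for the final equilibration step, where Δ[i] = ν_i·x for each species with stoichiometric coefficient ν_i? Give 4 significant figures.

Q₀ = 2.7435e-05 vs Keq = 1.01 ⇒ Q<K, forward
Step 1:
                  C         G         E         X
  I          0.5926   0.03097      1.93    0.1733
  C         -0.3222    0.3222    0.1611    0.4833
  E          0.2704    0.3532     2.091    0.6566
  solve Keq expr → x = 0.1611; check Q = 1.01

x = 0.1611 M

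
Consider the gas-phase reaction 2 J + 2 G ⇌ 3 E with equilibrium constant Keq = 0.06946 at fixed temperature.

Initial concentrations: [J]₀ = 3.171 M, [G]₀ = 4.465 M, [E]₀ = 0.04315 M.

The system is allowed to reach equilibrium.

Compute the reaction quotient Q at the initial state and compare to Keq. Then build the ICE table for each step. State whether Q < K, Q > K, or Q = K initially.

Q₀ = 4.0078e-07; Q < K (proceeds forward)

Q₀ = 4.0078e-07 vs Keq = 0.06946 ⇒ Q<K, forward
Step 1:
                  J         G         E
  init        3.171     4.465   0.04315
  Δ          -1.015    -1.015     1.523
  eq          2.156      3.45     1.566
  solve Keq expr → x = 0.5077; check Q = 0.06946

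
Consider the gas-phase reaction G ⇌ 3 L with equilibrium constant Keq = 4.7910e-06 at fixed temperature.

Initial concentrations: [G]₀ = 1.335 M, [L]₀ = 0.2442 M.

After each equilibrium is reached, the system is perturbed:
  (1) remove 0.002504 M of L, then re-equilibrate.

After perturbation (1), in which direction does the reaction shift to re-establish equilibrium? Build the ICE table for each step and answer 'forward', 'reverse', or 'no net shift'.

Q₀ = 0.01091 vs Keq = 4.7910e-06 ⇒ Q>K, reverse
Step 1:
                  G         L
  I           1.335    0.2442
  C          0.0751   -0.2253
  E            1.41    0.0189
  solve Keq expr → x = -0.0751; check Q = 4.7910e-06
Then remove 0.002504 M of L.
Step 2:
                  G         L
  I            1.41    0.0164
  C       -8.3342e-04    0.0025
  E           1.409    0.0189
  solve Keq expr → x = 8.3342e-04; check Q = 4.7910e-06

Direction: forward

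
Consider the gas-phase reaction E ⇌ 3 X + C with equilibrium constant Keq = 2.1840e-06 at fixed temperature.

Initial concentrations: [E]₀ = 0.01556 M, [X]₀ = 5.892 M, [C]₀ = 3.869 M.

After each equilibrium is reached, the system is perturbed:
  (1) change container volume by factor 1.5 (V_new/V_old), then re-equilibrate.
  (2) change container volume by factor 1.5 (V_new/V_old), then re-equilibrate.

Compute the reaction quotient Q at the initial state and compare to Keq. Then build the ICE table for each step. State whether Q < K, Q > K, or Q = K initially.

Q₀ = 5.0860e+04; Q > K (proceeds reverse)

Q₀ = 5.0860e+04 vs Keq = 2.1840e-06 ⇒ Q>K, reverse
Step 1:
                  E         X         C
  I         0.01556     5.892     3.869
  C            1.96    -5.879     -1.96
  E           1.975   0.01312     1.909
  solve Keq expr → x = -1.96; check Q = 2.1840e-06
Then change container volume by factor 1.5 (V_new/V_old).
Step 2:
                  E         X         C
  I           1.317  0.008748     1.273
  C       -0.001455  0.004364  0.001455
  E           1.315   0.01311     1.274
  solve Keq expr → x = 0.001455; check Q = 2.1840e-06
Then change container volume by factor 1.5 (V_new/V_old).
Step 3:
                  E         X         C
  I          0.8769  0.008741    0.8496
  C       -0.001452  0.004356  0.001452
  E          0.8754    0.0131     0.851
  solve Keq expr → x = 0.001452; check Q = 2.1840e-06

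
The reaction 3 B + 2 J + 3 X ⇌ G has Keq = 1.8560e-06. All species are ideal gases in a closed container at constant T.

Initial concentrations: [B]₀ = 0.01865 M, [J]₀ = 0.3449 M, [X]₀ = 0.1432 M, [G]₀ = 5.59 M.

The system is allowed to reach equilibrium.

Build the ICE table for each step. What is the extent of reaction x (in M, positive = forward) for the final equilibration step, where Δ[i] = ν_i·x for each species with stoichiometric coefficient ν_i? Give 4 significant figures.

x = -2.176 M

Q₀ = 2.4669e+09 vs Keq = 1.8560e-06 ⇒ Q>K, reverse
Step 1:
                    B           J           X           G
  Initial     0.01865      0.3449      0.1432        5.59
  Change        6.529       4.352       6.529      -2.176
  Equil         6.547       4.697       6.672       3.414
  solve Keq expr → x = -2.176; check Q = 1.8560e-06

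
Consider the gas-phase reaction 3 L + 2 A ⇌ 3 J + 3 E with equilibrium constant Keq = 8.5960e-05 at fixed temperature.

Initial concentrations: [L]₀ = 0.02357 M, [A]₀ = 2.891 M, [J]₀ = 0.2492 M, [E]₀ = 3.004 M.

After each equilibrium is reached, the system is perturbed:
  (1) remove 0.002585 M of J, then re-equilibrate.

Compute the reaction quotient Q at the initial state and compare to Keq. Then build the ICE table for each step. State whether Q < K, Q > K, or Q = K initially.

Q₀ = 3833 vs Keq = 8.5960e-05 ⇒ Q>K, reverse
Step 1:
                   L          A          J          E
  Initial    0.02357      2.891     0.2492      3.004
  Change      0.2403     0.1602    -0.2403    -0.2403
  Equil       0.2639      3.051   0.008866      2.764
  solve Keq expr → x = -0.08011; check Q = 8.5960e-05
Then remove 0.002585 M of J.
Step 2:
                   L          A          J          E
  Initial     0.2639      3.051   0.006281      2.764
  Change    -0.00249   -0.00166    0.00249    0.00249
  Equil       0.2614       3.05   0.008771      2.766
  solve Keq expr → x = 8.3008e-04; check Q = 8.5960e-05

Q₀ = 3833; Q > K (proceeds reverse)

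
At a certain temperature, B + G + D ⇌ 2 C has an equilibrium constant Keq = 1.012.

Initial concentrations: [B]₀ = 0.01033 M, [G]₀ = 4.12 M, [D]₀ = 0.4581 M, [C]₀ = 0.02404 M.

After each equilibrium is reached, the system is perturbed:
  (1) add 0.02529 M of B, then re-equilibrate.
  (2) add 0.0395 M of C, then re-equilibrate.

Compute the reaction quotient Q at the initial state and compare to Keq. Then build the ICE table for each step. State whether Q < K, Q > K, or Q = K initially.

Q₀ = 0.02964 vs Keq = 1.012 ⇒ Q<K, forward
Step 1:
                  B         G         D         C
  Initial   0.01033      4.12    0.4581   0.02404
  Change  -0.009351 -0.009351 -0.009351    0.0187
  Equil   9.7866e-04     4.111    0.4487   0.04274
  solve Keq expr → x = 0.009351; check Q = 1.012
Then add 0.02529 M of B.
Step 2:
                  B         G         D         C
  Initial   0.02627     4.111    0.4487   0.04274
  Change   -0.02201  -0.02201  -0.02201   0.04401
  Equil    0.004262     4.089    0.4267   0.08676
  solve Keq expr → x = 0.02201; check Q = 1.012
Then add 0.0395 M of C.
Step 3:
                  B         G         D         C
  Initial  0.004262     4.089    0.4267    0.1263
  Change    0.00367   0.00367   0.00367 -0.007341
  Equil    0.007933     4.092    0.4304    0.1189
  solve Keq expr → x = -0.00367; check Q = 1.012

Q₀ = 0.02964; Q < K (proceeds forward)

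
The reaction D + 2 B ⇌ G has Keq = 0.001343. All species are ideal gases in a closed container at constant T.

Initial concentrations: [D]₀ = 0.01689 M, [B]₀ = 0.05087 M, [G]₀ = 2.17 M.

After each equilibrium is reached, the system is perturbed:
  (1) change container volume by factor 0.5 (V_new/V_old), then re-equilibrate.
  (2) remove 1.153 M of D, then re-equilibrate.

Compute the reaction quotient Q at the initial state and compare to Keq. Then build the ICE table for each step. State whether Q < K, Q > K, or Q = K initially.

Q₀ = 4.9649e+04 vs Keq = 0.001343 ⇒ Q>K, reverse
Step 1:
                   D          B          G
  I          0.01689    0.05087       2.17
  C            2.117      4.235     -2.117
  E            2.134      4.286    0.05264
  solve Keq expr → x = -2.117; check Q = 0.001343
Then change container volume by factor 0.5 (V_new/V_old).
Step 2:
                   D          B          G
  I            4.268      8.571     0.1053
  C          -0.2471    -0.4941     0.2471
  E            4.021      8.077     0.3523
  solve Keq expr → x = 0.2471; check Q = 0.001343
Then remove 1.153 M of D.
Step 3:
                   D          B          G
  I            2.868      8.077     0.3523
  C          0.08301      0.166   -0.08301
  E            2.951      8.243     0.2693
  solve Keq expr → x = -0.08301; check Q = 0.001343

Q₀ = 4.9649e+04; Q > K (proceeds reverse)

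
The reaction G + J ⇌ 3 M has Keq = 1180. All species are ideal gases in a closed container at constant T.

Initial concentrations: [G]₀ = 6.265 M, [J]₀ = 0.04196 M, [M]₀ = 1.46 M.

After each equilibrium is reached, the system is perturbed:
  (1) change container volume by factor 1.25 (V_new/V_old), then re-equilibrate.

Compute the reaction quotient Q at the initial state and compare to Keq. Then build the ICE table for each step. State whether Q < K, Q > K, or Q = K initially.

Q₀ = 11.84; Q < K (proceeds forward)

Q₀ = 11.84 vs Keq = 1180 ⇒ Q<K, forward
Step 1:
                    G           J           M
  init          6.265     0.04196        1.46
  Δ          -0.04142    -0.04142      0.1243
  eq            6.224  5.4144e-04       1.584
  solve Keq expr → x = 0.04142; check Q = 1180
Then change container volume by factor 1.25 (V_new/V_old).
Step 2:
                    G           J           M
  init          4.979  4.3316e-04       1.267
  Δ       -8.6412e-05 -8.6412e-05  2.5924e-04
  eq            4.979  3.4674e-04       1.268
  solve Keq expr → x = 8.6412e-05; check Q = 1180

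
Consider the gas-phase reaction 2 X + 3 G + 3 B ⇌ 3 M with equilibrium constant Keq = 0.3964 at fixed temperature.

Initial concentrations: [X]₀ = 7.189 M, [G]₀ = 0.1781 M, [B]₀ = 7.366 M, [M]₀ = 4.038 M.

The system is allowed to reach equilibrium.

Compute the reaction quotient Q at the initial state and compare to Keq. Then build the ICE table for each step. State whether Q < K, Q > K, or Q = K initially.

Q₀ = 0.5643 vs Keq = 0.3964 ⇒ Q>K, reverse
Step 1:
                    X           G           B           M
  init          7.189      0.1781       7.366       4.038
  Δ           0.01362     0.02043     0.02043    -0.02043
  eq            7.203      0.1985       7.386       4.018
  solve Keq expr → x = -0.00681; check Q = 0.3964

Q₀ = 0.5643; Q > K (proceeds reverse)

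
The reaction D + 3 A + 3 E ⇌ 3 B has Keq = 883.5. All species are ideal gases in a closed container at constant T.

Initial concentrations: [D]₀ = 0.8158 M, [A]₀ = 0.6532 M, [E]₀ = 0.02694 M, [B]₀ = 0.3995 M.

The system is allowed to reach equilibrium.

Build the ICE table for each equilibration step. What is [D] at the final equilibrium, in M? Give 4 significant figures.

Q₀ = 1.4343e+04 vs Keq = 883.5 ⇒ Q>K, reverse
Step 1:
                  D         A         E         B
  Initial    0.8158    0.6532   0.02694    0.3995
  Change    0.01083   0.03249   0.03249  -0.03249
  Equil      0.8266    0.6857   0.05943     0.367
  solve Keq expr → x = -0.01083; check Q = 883.5

[D]_eq = 0.8266 M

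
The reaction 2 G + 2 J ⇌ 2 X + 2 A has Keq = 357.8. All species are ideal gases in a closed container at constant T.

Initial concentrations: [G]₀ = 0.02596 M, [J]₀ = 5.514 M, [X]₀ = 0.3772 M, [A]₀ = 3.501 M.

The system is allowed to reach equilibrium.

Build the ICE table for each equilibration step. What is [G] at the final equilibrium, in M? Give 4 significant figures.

[G]_eq = 0.01317 M

Q₀ = 85.11 vs Keq = 357.8 ⇒ Q<K, forward
Step 1:
                    G           J           X           A
  Initial     0.02596       5.514      0.3772       3.501
  Change     -0.01279    -0.01279     0.01279     0.01279
  Equil       0.01317       5.501        0.39       3.514
  solve Keq expr → x = 0.006396; check Q = 357.8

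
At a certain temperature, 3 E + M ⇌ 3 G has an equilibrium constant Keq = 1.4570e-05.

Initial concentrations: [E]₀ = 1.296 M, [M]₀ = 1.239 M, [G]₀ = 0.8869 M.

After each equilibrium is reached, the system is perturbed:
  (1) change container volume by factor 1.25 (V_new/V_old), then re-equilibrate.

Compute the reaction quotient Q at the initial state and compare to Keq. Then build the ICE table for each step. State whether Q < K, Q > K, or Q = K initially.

Q₀ = 0.2587 vs Keq = 1.4570e-05 ⇒ Q>K, reverse
Step 1:
                    E           M           G
  I             1.296       1.239      0.8869
  C            0.8273      0.2758     -0.8273
  E             2.123       1.515     0.05956
  solve Keq expr → x = -0.2758; check Q = 1.4570e-05
Then change container volume by factor 1.25 (V_new/V_old).
Step 2:
                    E           M           G
  I             1.699       1.212     0.04765
  C          0.003316    0.001105   -0.003316
  E             1.702       1.213     0.04433
  solve Keq expr → x = -0.001105; check Q = 1.4570e-05

Q₀ = 0.2587; Q > K (proceeds reverse)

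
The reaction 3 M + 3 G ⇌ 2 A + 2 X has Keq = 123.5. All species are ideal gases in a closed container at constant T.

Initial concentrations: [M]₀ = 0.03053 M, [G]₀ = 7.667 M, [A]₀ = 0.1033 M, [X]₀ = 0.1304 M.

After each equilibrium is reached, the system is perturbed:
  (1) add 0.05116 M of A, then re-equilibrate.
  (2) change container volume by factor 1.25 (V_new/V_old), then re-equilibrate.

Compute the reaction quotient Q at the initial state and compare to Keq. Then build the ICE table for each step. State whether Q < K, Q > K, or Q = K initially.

Q₀ = 0.01415 vs Keq = 123.5 ⇒ Q<K, forward
Step 1:
                    M           G           A           X
  I           0.03053       7.667      0.1033      0.1304
  C           -0.0287     -0.0287     0.01914     0.01914
  E          0.001826       7.638      0.1224      0.1495
  solve Keq expr → x = 0.009568; check Q = 123.5
Then add 0.05116 M of A.
Step 2:
                    M           G           A           X
  I          0.001826       7.638      0.1736      0.1495
  C        4.7245e-04  4.7245e-04 -3.1497e-04 -3.1497e-04
  E          0.002299       7.639      0.1733      0.1492
  solve Keq expr → x = -1.5748e-04; check Q = 123.5
Then change container volume by factor 1.25 (V_new/V_old).
Step 3:
                    M           G           A           X
  I          0.001839       6.111      0.1386      0.1194
  C        2.9056e-04  2.9056e-04 -1.9371e-04 -1.9371e-04
  E          0.002129       6.111      0.1384      0.1192
  solve Keq expr → x = -9.6854e-05; check Q = 123.5

Q₀ = 0.01415; Q < K (proceeds forward)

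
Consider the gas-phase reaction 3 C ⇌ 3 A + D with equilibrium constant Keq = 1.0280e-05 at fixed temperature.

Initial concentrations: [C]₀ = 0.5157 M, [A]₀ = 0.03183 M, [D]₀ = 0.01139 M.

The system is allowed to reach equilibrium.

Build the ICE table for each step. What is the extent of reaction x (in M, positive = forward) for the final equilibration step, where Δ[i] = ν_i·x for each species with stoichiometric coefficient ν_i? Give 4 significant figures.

Q₀ = 2.6782e-06 vs Keq = 1.0280e-05 ⇒ Q<K, forward
Step 1:
                  C         A         D
  Initial    0.5157   0.03183   0.01139
  Change   -0.01214   0.01214  0.004048
  Equil      0.5036   0.04397   0.01544
  solve Keq expr → x = 0.004048; check Q = 1.0280e-05

x = 0.004048 M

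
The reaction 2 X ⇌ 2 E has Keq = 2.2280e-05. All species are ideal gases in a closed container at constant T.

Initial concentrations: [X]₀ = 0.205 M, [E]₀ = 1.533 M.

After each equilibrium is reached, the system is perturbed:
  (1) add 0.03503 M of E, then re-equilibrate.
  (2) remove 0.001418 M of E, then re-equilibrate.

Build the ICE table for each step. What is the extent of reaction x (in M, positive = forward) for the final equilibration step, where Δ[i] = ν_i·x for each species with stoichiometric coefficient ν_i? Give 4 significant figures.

Q₀ = 55.92 vs Keq = 2.2280e-05 ⇒ Q>K, reverse
Step 1:
                    X           E
  Initial       0.205       1.533
  Change        1.525      -1.525
  Equil          1.73    0.008165
  solve Keq expr → x = -0.7624; check Q = 2.2280e-05
Then add 0.03503 M of E.
Step 2:
                    X           E
  Initial        1.73      0.0432
  Change      0.03487    -0.03487
  Equil         1.765     0.00833
  solve Keq expr → x = -0.01743; check Q = 2.2280e-05
Then remove 0.001418 M of E.
Step 3:
                    X           E
  Initial       1.765    0.006912
  Change    -0.001411    0.001411
  Equil         1.763    0.008323
  solve Keq expr → x = 7.0567e-04; check Q = 2.2280e-05

x = 7.0567e-04 M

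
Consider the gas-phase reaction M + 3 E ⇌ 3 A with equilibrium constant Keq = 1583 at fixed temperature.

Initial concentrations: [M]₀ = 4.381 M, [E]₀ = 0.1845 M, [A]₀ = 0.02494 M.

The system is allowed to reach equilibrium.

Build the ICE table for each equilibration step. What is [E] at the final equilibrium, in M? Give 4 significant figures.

Q₀ = 5.6380e-04 vs Keq = 1583 ⇒ Q<K, forward
Step 1:
                  M         E         A
  init        4.381    0.1845   0.02494
  Δ        -0.05801    -0.174     0.174
  eq          4.323   0.01048     0.199
  solve Keq expr → x = 0.05801; check Q = 1583

[E]_eq = 0.01048 M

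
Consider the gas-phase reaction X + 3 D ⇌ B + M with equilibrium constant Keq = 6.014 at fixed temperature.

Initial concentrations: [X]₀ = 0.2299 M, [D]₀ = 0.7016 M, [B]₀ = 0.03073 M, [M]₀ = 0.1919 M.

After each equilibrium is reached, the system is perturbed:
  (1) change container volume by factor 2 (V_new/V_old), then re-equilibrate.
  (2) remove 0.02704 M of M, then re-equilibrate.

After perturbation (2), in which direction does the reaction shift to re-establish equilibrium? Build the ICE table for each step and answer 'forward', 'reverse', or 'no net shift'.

Q₀ = 0.07427 vs Keq = 6.014 ⇒ Q<K, forward
Step 1:
                   X          D          B          M
  I           0.2299     0.7016    0.03073     0.1919
  C          -0.1068    -0.3203     0.1068     0.1068
  E           0.1231     0.3813     0.1375     0.2987
  solve Keq expr → x = 0.1068; check Q = 6.014
Then change container volume by factor 2 (V_new/V_old).
Step 2:
                   X          D          B          M
  I          0.06157     0.1907    0.06874     0.1493
  C          0.01734    0.05203   -0.01734   -0.01734
  E          0.07891     0.2427     0.0514      0.132
  solve Keq expr → x = -0.01734; check Q = 6.014
Then remove 0.02704 M of M.
Step 3:
                   X          D          B          M
  I          0.07891     0.2427     0.0514     0.1049
  C        -0.002902  -0.008706   0.002902   0.002902
  E          0.07601      0.234     0.0543     0.1078
  solve Keq expr → x = 0.002902; check Q = 6.014

Direction: forward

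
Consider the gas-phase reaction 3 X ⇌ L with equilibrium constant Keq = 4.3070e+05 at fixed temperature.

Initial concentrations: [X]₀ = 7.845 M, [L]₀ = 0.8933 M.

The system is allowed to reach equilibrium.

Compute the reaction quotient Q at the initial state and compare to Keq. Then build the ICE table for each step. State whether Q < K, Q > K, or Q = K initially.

Q₀ = 0.00185 vs Keq = 4.3070e+05 ⇒ Q<K, forward
Step 1:
                    X           L
  I             7.845      0.8933
  C            -7.825       2.608
  E           0.02011       3.502
  solve Keq expr → x = 2.608; check Q = 4.3070e+05

Q₀ = 0.00185; Q < K (proceeds forward)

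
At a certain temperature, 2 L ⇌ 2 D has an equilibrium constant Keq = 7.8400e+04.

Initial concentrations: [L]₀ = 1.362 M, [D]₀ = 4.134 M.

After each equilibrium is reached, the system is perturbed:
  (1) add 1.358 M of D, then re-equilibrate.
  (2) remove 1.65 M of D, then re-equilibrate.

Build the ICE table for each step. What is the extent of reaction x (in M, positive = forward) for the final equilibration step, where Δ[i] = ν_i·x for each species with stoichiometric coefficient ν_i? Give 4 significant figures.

x = 0.002936 M

Q₀ = 9.213 vs Keq = 7.8400e+04 ⇒ Q<K, forward
Step 1:
                   L          D
  I            1.362      4.134
  C           -1.342      1.342
  E          0.01956      5.476
  solve Keq expr → x = 0.6712; check Q = 7.8400e+04
Then add 1.358 M of D.
Step 2:
                   L          D
  I          0.01956      6.834
  C         0.004833  -0.004833
  E          0.02439       6.83
  solve Keq expr → x = -0.002416; check Q = 7.8400e+04
Then remove 1.65 M of D.
Step 3:
                   L          D
  I          0.02439       5.18
  C        -0.005872   0.005872
  E          0.01852      5.185
  solve Keq expr → x = 0.002936; check Q = 7.8400e+04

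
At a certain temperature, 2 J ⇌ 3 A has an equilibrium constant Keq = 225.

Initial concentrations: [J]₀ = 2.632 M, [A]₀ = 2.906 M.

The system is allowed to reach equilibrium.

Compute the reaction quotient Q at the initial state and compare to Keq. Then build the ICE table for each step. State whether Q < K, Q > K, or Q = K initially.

Q₀ = 3.543; Q < K (proceeds forward)

Q₀ = 3.543 vs Keq = 225 ⇒ Q<K, forward
Step 1:
                    J           A
  I             2.632       2.906
  C            -1.761       2.641
  E            0.8711       5.547
  solve Keq expr → x = 0.8805; check Q = 225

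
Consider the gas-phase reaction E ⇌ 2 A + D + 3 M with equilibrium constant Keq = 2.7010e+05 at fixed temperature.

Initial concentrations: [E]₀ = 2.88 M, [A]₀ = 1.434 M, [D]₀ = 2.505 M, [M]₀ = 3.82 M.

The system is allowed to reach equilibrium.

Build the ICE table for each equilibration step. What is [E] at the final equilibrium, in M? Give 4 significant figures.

Q₀ = 99.7 vs Keq = 2.7010e+05 ⇒ Q<K, forward
Step 1:
                   E          A          D          M
  Initial       2.88      1.434      2.505       3.82
  Change      -2.204      4.408      2.204      6.613
  Equil       0.6758      5.842      4.709      10.43
  solve Keq expr → x = 2.204; check Q = 2.7010e+05

[E]_eq = 0.6758 M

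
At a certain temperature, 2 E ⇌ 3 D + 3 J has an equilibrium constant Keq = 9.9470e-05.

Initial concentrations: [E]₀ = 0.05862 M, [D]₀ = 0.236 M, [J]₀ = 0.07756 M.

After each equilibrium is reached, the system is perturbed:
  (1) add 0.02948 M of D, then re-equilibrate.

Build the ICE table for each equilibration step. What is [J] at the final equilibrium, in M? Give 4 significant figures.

[J]_eq = 0.03919 M

Q₀ = 0.001785 vs Keq = 9.9470e-05 ⇒ Q>K, reverse
Step 1:
                  E         D         J
  init      0.05862     0.236   0.07756
  Δ          0.0229  -0.03436  -0.03436
  eq        0.08152    0.2016    0.0432
  solve Keq expr → x = -0.01145; check Q = 9.9470e-05
Then add 0.02948 M of D.
Step 2:
                  E         D         J
  init      0.08152    0.2311    0.0432
  Δ        0.002674 -0.004011 -0.004011
  eq         0.0842    0.2271   0.03919
  solve Keq expr → x = -0.001337; check Q = 9.9470e-05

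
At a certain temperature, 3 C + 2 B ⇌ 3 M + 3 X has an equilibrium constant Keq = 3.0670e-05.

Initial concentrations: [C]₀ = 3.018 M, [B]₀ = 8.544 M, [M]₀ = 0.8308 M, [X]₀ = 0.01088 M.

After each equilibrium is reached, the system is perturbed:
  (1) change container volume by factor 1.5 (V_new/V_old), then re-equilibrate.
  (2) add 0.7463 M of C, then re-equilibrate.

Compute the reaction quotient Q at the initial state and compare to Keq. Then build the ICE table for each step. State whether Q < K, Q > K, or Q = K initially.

Q₀ = 3.6804e-10; Q < K (proceeds forward)

Q₀ = 3.6804e-10 vs Keq = 3.0670e-05 ⇒ Q<K, forward
Step 1:
                    C           B           M           X
  I             3.018       8.544      0.8308     0.01088
  C            -0.299     -0.1994       0.299       0.299
  E             2.719       8.345        1.13      0.3099
  solve Keq expr → x = 0.09968; check Q = 3.0670e-05
Then change container volume by factor 1.5 (V_new/V_old).
Step 2:
                    C           B           M           X
  I             1.813       5.563      0.7532      0.2066
  C          -0.02061    -0.01374     0.02061     0.02061
  E             1.792       5.549      0.7738      0.2272
  solve Keq expr → x = 0.006869; check Q = 3.0670e-05
Then add 0.7463 M of C.
Step 3:
                    C           B           M           X
  I             2.538       5.549      0.7738      0.2272
  C          -0.06202    -0.04135     0.06202     0.06202
  E             2.476       5.508      0.8358      0.2892
  solve Keq expr → x = 0.02067; check Q = 3.0670e-05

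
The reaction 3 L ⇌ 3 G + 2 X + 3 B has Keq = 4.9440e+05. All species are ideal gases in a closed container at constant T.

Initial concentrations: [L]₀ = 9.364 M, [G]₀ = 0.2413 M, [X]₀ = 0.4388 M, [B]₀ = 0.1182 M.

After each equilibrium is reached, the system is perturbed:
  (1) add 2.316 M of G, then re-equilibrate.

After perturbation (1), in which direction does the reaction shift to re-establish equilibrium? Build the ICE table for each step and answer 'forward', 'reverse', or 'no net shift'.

Q₀ = 5.4409e-09 vs Keq = 4.9440e+05 ⇒ Q<K, forward
Step 1:
                  L         G         X         B
  init        9.364    0.2413    0.4388    0.1182
  Δ           -7.25      7.25     4.833      7.25
  eq          2.114     7.491     5.272     7.368
  solve Keq expr → x = 2.417; check Q = 4.9440e+05
Then add 2.316 M of G.
Step 2:
                  L         G         X         B
  init        2.114     9.807     5.272     7.368
  Δ          0.3514   -0.3514   -0.2343   -0.3514
  eq          2.466     9.456     5.038     7.017
  solve Keq expr → x = -0.1171; check Q = 4.9440e+05

Direction: reverse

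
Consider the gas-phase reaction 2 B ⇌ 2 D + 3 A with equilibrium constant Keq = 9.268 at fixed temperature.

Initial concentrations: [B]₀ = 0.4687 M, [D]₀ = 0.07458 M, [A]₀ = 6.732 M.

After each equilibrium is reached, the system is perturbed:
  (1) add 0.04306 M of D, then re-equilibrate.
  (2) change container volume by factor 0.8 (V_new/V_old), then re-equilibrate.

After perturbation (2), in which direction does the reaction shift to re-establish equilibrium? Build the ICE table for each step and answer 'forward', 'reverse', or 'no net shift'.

Direction: reverse

Q₀ = 7.725 vs Keq = 9.268 ⇒ Q<K, forward
Step 1:
                   B          D          A
  I           0.4687    0.07458      6.732
  C         -0.00592    0.00592   0.008879
  E           0.4628     0.0805      6.741
  solve Keq expr → x = 0.00296; check Q = 9.268
Then add 0.04306 M of D.
Step 2:
                   B          D          A
  I           0.4628     0.1236      6.741
  C          0.03579   -0.03579   -0.05368
  E           0.4986    0.08777      6.687
  solve Keq expr → x = -0.01789; check Q = 9.268
Then change container volume by factor 0.8 (V_new/V_old).
Step 3:
                   B          D          A
  I           0.6232     0.1097      8.359
  C          0.02718   -0.02718   -0.04077
  E           0.6504    0.08253      8.318
  solve Keq expr → x = -0.01359; check Q = 9.268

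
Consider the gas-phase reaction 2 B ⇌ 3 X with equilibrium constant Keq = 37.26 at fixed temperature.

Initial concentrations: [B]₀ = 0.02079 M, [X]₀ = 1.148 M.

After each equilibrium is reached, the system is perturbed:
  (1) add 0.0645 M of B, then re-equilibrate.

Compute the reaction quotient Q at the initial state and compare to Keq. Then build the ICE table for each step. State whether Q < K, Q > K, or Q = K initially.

Q₀ = 3500; Q > K (proceeds reverse)

Q₀ = 3500 vs Keq = 37.26 ⇒ Q>K, reverse
Step 1:
                   B          X
  init       0.02079      1.148
  Δ           0.1312    -0.1968
  eq           0.152     0.9512
  solve Keq expr → x = -0.0656; check Q = 37.26
Then add 0.0645 M of B.
Step 2:
                   B          X
  init        0.2165     0.9512
  Δ         -0.04721    0.07082
  eq          0.1693      1.022
  solve Keq expr → x = 0.02361; check Q = 37.26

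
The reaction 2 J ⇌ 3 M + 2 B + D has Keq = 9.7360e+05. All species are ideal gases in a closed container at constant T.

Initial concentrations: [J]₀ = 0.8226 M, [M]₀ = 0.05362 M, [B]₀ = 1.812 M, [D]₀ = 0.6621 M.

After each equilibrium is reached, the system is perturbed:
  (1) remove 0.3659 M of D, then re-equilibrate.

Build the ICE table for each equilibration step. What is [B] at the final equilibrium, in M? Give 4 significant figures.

Q₀ = 4.9527e-04 vs Keq = 9.7360e+05 ⇒ Q<K, forward
Step 1:
                   J          M          B          D
  Initial     0.8226    0.05362      1.812     0.6621
  Change     -0.8186      1.228     0.8186     0.4093
  Equil     0.004003      1.282      2.631      1.071
  solve Keq expr → x = 0.4093; check Q = 9.7360e+05
Then remove 0.3659 M of D.
Step 2:
                   J          M          B          D
  Initial   0.004003      1.282      2.631     0.7055
  Change  -7.4869e-04   0.001123 7.4869e-04 3.7435e-04
  Equil     0.003255      1.283      2.631     0.7059
  solve Keq expr → x = 3.7435e-04; check Q = 9.7360e+05

[B]_eq = 2.631 M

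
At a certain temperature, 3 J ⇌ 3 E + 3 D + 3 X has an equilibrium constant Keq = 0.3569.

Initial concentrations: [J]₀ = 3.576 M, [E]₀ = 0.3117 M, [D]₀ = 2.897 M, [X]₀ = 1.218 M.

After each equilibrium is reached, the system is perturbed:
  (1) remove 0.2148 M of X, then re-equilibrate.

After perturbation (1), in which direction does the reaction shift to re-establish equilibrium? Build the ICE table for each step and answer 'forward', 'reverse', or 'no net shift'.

Q₀ = 0.02909 vs Keq = 0.3569 ⇒ Q<K, forward
Step 1:
                    J           E           D           X
  I             3.576      0.3117       2.897       1.218
  C           -0.2196      0.2196      0.2196      0.2196
  E             3.356      0.5313       3.117       1.438
  solve Keq expr → x = 0.07322; check Q = 0.3569
Then remove 0.2148 M of X.
Step 2:
                    J           E           D           X
  I             3.356      0.5313       3.117       1.223
  C          -0.05029     0.05029     0.05029     0.05029
  E             3.306      0.5816       3.167       1.273
  solve Keq expr → x = 0.01676; check Q = 0.3569

Direction: forward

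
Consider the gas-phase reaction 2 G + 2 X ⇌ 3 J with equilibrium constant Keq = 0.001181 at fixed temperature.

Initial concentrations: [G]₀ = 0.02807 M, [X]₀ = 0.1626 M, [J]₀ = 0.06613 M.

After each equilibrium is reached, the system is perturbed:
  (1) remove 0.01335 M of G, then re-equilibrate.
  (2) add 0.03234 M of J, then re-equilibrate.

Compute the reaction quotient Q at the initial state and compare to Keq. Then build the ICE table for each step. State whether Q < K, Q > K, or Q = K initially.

Q₀ = 13.88; Q > K (proceeds reverse)

Q₀ = 13.88 vs Keq = 0.001181 ⇒ Q>K, reverse
Step 1:
                    G           X           J
  init        0.02807      0.1626     0.06613
  Δ           0.04003     0.04003    -0.06005
  eq           0.0681      0.2026    0.006081
  solve Keq expr → x = -0.02002; check Q = 0.001181
Then remove 0.01335 M of G.
Step 2:
                    G           X           J
  init        0.05475      0.2026    0.006081
  Δ        5.2062e-04  5.2062e-04 -7.8093e-04
  eq          0.05527      0.2032      0.0053
  solve Keq expr → x = -2.6031e-04; check Q = 0.001181
Then add 0.03234 M of J.
Step 3:
                    G           X           J
  init        0.05527      0.2032     0.03764
  Δ           0.02045     0.02045    -0.03067
  eq          0.07572      0.2236     0.00697
  solve Keq expr → x = -0.01022; check Q = 0.001181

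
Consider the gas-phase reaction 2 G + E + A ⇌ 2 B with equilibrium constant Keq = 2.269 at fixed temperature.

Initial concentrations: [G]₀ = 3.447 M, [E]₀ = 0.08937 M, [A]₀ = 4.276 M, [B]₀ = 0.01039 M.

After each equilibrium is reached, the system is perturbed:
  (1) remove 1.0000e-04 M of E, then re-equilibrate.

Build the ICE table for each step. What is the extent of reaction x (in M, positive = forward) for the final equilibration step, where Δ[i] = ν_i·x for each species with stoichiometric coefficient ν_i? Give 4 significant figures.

x = -9.9213e-05 M

Q₀ = 2.3775e-05 vs Keq = 2.269 ⇒ Q<K, forward
Step 1:
                  G         E         A         B
  Initial     3.447   0.08937     4.276   0.01039
  Change     -0.178  -0.08902  -0.08902     0.178
  Equil       3.269 3.4974e-04     4.187    0.1884
  solve Keq expr → x = 0.08902; check Q = 2.269
Then remove 1.0000e-04 M of E.
Step 2:
                  G         E         A         B
  Initial     3.269 2.4974e-04     4.187    0.1884
  Change  1.9843e-04 9.9213e-05 9.9213e-05 -1.9843e-04
  Equil       3.269 3.4896e-04     4.187    0.1882
  solve Keq expr → x = -9.9213e-05; check Q = 2.269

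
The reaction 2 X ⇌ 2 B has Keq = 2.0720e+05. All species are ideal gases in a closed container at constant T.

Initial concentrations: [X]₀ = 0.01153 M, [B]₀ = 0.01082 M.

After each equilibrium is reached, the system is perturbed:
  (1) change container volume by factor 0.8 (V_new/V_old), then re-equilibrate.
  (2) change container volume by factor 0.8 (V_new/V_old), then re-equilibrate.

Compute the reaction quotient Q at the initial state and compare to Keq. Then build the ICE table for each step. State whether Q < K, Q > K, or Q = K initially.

Q₀ = 0.8806 vs Keq = 2.0720e+05 ⇒ Q<K, forward
Step 1:
                  X         B
  I         0.01153   0.01082
  C        -0.01148   0.01148
  E       4.8993e-05    0.0223
  solve Keq expr → x = 0.005741; check Q = 2.0720e+05
Then change container volume by factor 0.8 (V_new/V_old).
Step 2:
                  X         B
  I       6.1241e-05   0.02788
  C               0         0
  E       6.1241e-05   0.02788
  solve Keq expr → x = 0; check Q = 2.0720e+05
Then change container volume by factor 0.8 (V_new/V_old).
Step 3:
                  X         B
  I       7.6551e-05   0.03485
  C               0         0
  E       7.6551e-05   0.03485
  solve Keq expr → x = 0; check Q = 2.0720e+05

Q₀ = 0.8806; Q < K (proceeds forward)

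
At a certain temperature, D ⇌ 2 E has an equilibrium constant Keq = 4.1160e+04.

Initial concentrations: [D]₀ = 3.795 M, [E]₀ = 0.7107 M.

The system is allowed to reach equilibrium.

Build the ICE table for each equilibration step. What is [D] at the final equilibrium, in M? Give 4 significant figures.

Q₀ = 0.1331 vs Keq = 4.1160e+04 ⇒ Q<K, forward
Step 1:
                  D         E
  I           3.795    0.7107
  C          -3.793     7.587
  E        0.001673     8.297
  solve Keq expr → x = 3.793; check Q = 4.1160e+04

[D]_eq = 0.001673 M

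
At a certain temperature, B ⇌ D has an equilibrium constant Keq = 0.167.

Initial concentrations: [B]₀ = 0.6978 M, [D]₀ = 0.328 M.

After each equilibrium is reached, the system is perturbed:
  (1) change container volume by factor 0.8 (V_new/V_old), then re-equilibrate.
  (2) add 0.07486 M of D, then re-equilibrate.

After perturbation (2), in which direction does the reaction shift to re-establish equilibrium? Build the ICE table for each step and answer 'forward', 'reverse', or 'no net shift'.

Direction: reverse

Q₀ = 0.47 vs Keq = 0.167 ⇒ Q>K, reverse
Step 1:
                   B          D
  I           0.6978      0.328
  C           0.1812    -0.1812
  E            0.879     0.1468
  solve Keq expr → x = -0.1812; check Q = 0.167
Then change container volume by factor 0.8 (V_new/V_old).
Step 2:
                   B          D
  I            1.099     0.1835
  C                0          0
  E            1.099     0.1835
  solve Keq expr → x = 0; check Q = 0.167
Then add 0.07486 M of D.
Step 3:
                   B          D
  I            1.099     0.2584
  C          0.06415   -0.06415
  E            1.163     0.1942
  solve Keq expr → x = -0.06415; check Q = 0.167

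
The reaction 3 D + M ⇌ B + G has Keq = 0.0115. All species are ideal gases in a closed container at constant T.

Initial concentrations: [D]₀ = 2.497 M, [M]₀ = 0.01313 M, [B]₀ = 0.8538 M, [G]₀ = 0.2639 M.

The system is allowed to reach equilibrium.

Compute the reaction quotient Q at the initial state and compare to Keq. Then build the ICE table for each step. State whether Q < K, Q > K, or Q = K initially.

Q₀ = 1.102 vs Keq = 0.0115 ⇒ Q>K, reverse
Step 1:
                    D           M           B           G
  I             2.497     0.01313      0.8538      0.2639
  C            0.5265      0.1755     -0.1755     -0.1755
  E             3.024      0.1886      0.6783      0.0884
  solve Keq expr → x = -0.1755; check Q = 0.0115

Q₀ = 1.102; Q > K (proceeds reverse)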